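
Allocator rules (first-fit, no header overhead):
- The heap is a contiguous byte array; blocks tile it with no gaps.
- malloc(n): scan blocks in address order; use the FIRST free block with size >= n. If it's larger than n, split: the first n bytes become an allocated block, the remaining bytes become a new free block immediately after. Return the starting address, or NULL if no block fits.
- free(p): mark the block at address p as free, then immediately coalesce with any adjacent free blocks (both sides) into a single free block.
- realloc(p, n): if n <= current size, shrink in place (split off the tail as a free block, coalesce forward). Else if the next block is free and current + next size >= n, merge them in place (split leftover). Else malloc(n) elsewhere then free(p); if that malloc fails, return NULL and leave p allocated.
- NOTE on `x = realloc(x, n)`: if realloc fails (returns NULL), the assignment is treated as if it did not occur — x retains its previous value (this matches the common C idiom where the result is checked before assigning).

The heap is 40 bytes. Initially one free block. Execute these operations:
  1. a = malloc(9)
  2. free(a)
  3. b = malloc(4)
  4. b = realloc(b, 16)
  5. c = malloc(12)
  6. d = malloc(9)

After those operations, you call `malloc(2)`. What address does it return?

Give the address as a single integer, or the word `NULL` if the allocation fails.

Op 1: a = malloc(9) -> a = 0; heap: [0-8 ALLOC][9-39 FREE]
Op 2: free(a) -> (freed a); heap: [0-39 FREE]
Op 3: b = malloc(4) -> b = 0; heap: [0-3 ALLOC][4-39 FREE]
Op 4: b = realloc(b, 16) -> b = 0; heap: [0-15 ALLOC][16-39 FREE]
Op 5: c = malloc(12) -> c = 16; heap: [0-15 ALLOC][16-27 ALLOC][28-39 FREE]
Op 6: d = malloc(9) -> d = 28; heap: [0-15 ALLOC][16-27 ALLOC][28-36 ALLOC][37-39 FREE]
malloc(2): first-fit scan over [0-15 ALLOC][16-27 ALLOC][28-36 ALLOC][37-39 FREE] -> 37

Answer: 37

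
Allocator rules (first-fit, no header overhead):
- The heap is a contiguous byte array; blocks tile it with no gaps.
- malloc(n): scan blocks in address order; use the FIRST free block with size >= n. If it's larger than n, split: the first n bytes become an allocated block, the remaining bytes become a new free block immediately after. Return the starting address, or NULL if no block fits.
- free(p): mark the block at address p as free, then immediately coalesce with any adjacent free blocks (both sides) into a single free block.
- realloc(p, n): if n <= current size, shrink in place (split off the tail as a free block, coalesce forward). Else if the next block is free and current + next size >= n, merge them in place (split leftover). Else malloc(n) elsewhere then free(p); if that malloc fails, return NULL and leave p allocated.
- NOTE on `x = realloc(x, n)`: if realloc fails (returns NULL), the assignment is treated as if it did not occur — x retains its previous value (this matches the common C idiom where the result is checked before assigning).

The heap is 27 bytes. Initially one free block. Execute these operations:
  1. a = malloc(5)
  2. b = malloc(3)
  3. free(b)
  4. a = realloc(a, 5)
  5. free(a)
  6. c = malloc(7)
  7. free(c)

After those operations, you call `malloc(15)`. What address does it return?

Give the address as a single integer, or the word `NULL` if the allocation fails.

Op 1: a = malloc(5) -> a = 0; heap: [0-4 ALLOC][5-26 FREE]
Op 2: b = malloc(3) -> b = 5; heap: [0-4 ALLOC][5-7 ALLOC][8-26 FREE]
Op 3: free(b) -> (freed b); heap: [0-4 ALLOC][5-26 FREE]
Op 4: a = realloc(a, 5) -> a = 0; heap: [0-4 ALLOC][5-26 FREE]
Op 5: free(a) -> (freed a); heap: [0-26 FREE]
Op 6: c = malloc(7) -> c = 0; heap: [0-6 ALLOC][7-26 FREE]
Op 7: free(c) -> (freed c); heap: [0-26 FREE]
malloc(15): first-fit scan over [0-26 FREE] -> 0

Answer: 0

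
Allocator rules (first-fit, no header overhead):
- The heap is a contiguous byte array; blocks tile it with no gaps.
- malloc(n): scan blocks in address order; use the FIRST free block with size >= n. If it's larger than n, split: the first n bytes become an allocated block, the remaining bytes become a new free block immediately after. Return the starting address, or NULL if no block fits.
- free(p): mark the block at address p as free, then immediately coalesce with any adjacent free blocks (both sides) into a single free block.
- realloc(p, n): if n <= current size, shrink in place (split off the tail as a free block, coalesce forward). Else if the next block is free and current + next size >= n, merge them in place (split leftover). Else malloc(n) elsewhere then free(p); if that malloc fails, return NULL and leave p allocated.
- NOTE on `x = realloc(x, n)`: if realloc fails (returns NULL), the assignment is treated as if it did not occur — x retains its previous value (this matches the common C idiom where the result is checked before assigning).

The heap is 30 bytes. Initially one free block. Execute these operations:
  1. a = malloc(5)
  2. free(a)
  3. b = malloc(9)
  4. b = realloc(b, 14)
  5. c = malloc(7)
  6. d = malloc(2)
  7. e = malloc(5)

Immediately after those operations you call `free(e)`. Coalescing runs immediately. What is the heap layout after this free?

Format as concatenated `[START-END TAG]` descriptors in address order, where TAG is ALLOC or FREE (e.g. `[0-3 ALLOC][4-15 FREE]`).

Answer: [0-13 ALLOC][14-20 ALLOC][21-22 ALLOC][23-29 FREE]

Derivation:
Op 1: a = malloc(5) -> a = 0; heap: [0-4 ALLOC][5-29 FREE]
Op 2: free(a) -> (freed a); heap: [0-29 FREE]
Op 3: b = malloc(9) -> b = 0; heap: [0-8 ALLOC][9-29 FREE]
Op 4: b = realloc(b, 14) -> b = 0; heap: [0-13 ALLOC][14-29 FREE]
Op 5: c = malloc(7) -> c = 14; heap: [0-13 ALLOC][14-20 ALLOC][21-29 FREE]
Op 6: d = malloc(2) -> d = 21; heap: [0-13 ALLOC][14-20 ALLOC][21-22 ALLOC][23-29 FREE]
Op 7: e = malloc(5) -> e = 23; heap: [0-13 ALLOC][14-20 ALLOC][21-22 ALLOC][23-27 ALLOC][28-29 FREE]
free(e): e = 23 -> block [23-27 ALLOC]; mark free, coalesce with adjacent free neighbors -> [0-13 ALLOC][14-20 ALLOC][21-22 ALLOC][23-29 FREE]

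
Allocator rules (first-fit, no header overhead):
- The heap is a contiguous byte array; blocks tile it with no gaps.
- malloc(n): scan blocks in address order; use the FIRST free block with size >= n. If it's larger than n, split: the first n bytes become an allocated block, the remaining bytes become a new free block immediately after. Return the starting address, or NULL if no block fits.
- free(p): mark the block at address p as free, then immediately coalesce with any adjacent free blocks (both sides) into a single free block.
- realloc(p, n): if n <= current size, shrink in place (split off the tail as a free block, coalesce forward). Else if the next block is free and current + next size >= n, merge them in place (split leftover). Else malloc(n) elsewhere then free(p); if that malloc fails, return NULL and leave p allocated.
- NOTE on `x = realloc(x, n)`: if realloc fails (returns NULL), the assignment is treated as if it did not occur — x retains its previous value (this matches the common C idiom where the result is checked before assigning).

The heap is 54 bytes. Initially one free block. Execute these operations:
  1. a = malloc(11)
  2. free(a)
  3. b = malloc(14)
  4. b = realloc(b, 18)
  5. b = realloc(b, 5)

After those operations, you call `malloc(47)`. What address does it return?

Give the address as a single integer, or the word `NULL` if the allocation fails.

Answer: 5

Derivation:
Op 1: a = malloc(11) -> a = 0; heap: [0-10 ALLOC][11-53 FREE]
Op 2: free(a) -> (freed a); heap: [0-53 FREE]
Op 3: b = malloc(14) -> b = 0; heap: [0-13 ALLOC][14-53 FREE]
Op 4: b = realloc(b, 18) -> b = 0; heap: [0-17 ALLOC][18-53 FREE]
Op 5: b = realloc(b, 5) -> b = 0; heap: [0-4 ALLOC][5-53 FREE]
malloc(47): first-fit scan over [0-4 ALLOC][5-53 FREE] -> 5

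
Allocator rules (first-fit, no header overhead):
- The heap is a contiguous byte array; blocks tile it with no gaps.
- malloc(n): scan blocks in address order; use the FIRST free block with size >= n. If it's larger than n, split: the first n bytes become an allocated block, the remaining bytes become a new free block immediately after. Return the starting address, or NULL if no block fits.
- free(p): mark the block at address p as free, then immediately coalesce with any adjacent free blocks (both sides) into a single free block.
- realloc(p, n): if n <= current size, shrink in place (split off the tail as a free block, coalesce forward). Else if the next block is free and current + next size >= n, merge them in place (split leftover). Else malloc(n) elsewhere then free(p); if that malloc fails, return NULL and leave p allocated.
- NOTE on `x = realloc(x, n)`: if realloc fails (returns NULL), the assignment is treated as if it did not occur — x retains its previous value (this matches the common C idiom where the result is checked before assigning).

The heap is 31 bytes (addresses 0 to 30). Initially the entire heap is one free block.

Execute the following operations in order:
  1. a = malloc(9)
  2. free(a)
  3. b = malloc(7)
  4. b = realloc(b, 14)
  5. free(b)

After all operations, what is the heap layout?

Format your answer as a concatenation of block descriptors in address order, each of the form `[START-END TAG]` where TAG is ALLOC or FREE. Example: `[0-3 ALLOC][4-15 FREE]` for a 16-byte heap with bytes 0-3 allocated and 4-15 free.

Answer: [0-30 FREE]

Derivation:
Op 1: a = malloc(9) -> a = 0; heap: [0-8 ALLOC][9-30 FREE]
Op 2: free(a) -> (freed a); heap: [0-30 FREE]
Op 3: b = malloc(7) -> b = 0; heap: [0-6 ALLOC][7-30 FREE]
Op 4: b = realloc(b, 14) -> b = 0; heap: [0-13 ALLOC][14-30 FREE]
Op 5: free(b) -> (freed b); heap: [0-30 FREE]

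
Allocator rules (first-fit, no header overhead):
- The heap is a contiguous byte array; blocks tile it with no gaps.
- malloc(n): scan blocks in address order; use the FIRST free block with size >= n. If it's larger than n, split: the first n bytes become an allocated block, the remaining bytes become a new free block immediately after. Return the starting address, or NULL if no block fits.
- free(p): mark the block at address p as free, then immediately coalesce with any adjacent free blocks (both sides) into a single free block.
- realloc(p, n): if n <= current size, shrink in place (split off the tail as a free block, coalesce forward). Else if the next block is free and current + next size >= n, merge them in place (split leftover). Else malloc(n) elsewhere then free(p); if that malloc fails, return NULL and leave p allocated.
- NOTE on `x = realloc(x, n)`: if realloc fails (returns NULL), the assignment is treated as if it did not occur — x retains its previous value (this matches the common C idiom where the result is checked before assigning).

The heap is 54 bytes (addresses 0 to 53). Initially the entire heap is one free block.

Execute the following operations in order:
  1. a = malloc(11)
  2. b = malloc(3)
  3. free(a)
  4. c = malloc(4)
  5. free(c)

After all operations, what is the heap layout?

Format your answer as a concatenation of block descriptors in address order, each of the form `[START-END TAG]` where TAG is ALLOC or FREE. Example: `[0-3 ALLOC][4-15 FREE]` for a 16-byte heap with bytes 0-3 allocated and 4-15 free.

Answer: [0-10 FREE][11-13 ALLOC][14-53 FREE]

Derivation:
Op 1: a = malloc(11) -> a = 0; heap: [0-10 ALLOC][11-53 FREE]
Op 2: b = malloc(3) -> b = 11; heap: [0-10 ALLOC][11-13 ALLOC][14-53 FREE]
Op 3: free(a) -> (freed a); heap: [0-10 FREE][11-13 ALLOC][14-53 FREE]
Op 4: c = malloc(4) -> c = 0; heap: [0-3 ALLOC][4-10 FREE][11-13 ALLOC][14-53 FREE]
Op 5: free(c) -> (freed c); heap: [0-10 FREE][11-13 ALLOC][14-53 FREE]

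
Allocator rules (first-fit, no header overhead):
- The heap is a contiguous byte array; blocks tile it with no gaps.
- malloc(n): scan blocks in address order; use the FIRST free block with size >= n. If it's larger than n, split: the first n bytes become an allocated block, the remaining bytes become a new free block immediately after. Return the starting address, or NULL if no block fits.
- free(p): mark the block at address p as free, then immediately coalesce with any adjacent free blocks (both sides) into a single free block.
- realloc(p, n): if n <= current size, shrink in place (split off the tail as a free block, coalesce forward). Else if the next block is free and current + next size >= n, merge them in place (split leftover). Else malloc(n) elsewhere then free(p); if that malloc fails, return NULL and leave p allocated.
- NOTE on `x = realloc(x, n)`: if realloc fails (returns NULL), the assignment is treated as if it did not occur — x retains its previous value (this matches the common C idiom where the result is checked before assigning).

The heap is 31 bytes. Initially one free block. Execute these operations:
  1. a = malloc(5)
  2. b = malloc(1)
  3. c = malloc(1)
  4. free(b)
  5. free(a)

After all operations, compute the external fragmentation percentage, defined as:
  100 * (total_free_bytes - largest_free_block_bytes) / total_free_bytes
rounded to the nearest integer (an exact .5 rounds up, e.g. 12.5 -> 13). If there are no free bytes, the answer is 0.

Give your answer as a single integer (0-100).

Answer: 20

Derivation:
Op 1: a = malloc(5) -> a = 0; heap: [0-4 ALLOC][5-30 FREE]
Op 2: b = malloc(1) -> b = 5; heap: [0-4 ALLOC][5-5 ALLOC][6-30 FREE]
Op 3: c = malloc(1) -> c = 6; heap: [0-4 ALLOC][5-5 ALLOC][6-6 ALLOC][7-30 FREE]
Op 4: free(b) -> (freed b); heap: [0-4 ALLOC][5-5 FREE][6-6 ALLOC][7-30 FREE]
Op 5: free(a) -> (freed a); heap: [0-5 FREE][6-6 ALLOC][7-30 FREE]
Free blocks: [6 24] total_free=30 largest=24 -> 100*(30-24)/30 = 600/30 = 20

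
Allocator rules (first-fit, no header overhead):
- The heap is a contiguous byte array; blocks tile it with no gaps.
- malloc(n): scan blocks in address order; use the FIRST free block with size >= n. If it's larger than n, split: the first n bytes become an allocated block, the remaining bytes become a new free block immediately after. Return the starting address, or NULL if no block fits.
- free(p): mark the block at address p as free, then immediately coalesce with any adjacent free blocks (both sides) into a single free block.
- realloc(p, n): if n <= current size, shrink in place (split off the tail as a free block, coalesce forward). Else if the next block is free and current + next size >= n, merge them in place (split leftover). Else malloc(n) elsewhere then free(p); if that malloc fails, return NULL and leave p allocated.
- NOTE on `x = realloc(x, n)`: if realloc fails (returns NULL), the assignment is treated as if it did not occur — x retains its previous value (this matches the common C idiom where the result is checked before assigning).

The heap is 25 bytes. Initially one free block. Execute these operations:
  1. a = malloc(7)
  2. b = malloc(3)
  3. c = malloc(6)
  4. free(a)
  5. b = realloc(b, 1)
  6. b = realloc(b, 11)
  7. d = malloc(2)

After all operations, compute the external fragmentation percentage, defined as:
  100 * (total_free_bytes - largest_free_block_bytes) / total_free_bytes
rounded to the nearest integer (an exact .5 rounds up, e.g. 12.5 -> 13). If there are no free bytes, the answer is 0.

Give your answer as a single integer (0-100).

Answer: 44

Derivation:
Op 1: a = malloc(7) -> a = 0; heap: [0-6 ALLOC][7-24 FREE]
Op 2: b = malloc(3) -> b = 7; heap: [0-6 ALLOC][7-9 ALLOC][10-24 FREE]
Op 3: c = malloc(6) -> c = 10; heap: [0-6 ALLOC][7-9 ALLOC][10-15 ALLOC][16-24 FREE]
Op 4: free(a) -> (freed a); heap: [0-6 FREE][7-9 ALLOC][10-15 ALLOC][16-24 FREE]
Op 5: b = realloc(b, 1) -> b = 7; heap: [0-6 FREE][7-7 ALLOC][8-9 FREE][10-15 ALLOC][16-24 FREE]
Op 6: b = realloc(b, 11) -> NULL (b unchanged); heap: [0-6 FREE][7-7 ALLOC][8-9 FREE][10-15 ALLOC][16-24 FREE]
Op 7: d = malloc(2) -> d = 0; heap: [0-1 ALLOC][2-6 FREE][7-7 ALLOC][8-9 FREE][10-15 ALLOC][16-24 FREE]
Free blocks: [5 2 9] total_free=16 largest=9 -> 100*(16-9)/16 = 700/16 = 43.75 -> rounds to 44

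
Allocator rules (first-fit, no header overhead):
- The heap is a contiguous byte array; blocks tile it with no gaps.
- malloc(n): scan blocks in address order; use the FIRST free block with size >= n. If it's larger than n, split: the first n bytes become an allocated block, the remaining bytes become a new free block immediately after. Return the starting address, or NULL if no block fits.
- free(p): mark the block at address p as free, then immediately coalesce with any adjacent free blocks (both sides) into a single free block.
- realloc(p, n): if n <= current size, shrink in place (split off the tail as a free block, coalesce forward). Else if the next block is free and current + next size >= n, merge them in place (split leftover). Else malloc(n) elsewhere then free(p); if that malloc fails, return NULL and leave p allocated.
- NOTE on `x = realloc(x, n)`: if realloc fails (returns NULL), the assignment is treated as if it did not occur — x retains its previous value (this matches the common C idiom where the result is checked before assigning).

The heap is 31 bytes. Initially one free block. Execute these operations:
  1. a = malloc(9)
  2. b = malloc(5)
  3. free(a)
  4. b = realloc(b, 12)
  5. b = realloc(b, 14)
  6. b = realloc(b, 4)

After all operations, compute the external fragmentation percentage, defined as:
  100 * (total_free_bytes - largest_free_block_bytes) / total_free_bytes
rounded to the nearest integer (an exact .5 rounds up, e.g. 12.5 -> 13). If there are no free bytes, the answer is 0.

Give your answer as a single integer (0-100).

Answer: 33

Derivation:
Op 1: a = malloc(9) -> a = 0; heap: [0-8 ALLOC][9-30 FREE]
Op 2: b = malloc(5) -> b = 9; heap: [0-8 ALLOC][9-13 ALLOC][14-30 FREE]
Op 3: free(a) -> (freed a); heap: [0-8 FREE][9-13 ALLOC][14-30 FREE]
Op 4: b = realloc(b, 12) -> b = 9; heap: [0-8 FREE][9-20 ALLOC][21-30 FREE]
Op 5: b = realloc(b, 14) -> b = 9; heap: [0-8 FREE][9-22 ALLOC][23-30 FREE]
Op 6: b = realloc(b, 4) -> b = 9; heap: [0-8 FREE][9-12 ALLOC][13-30 FREE]
Free blocks: [9 18] total_free=27 largest=18 -> 100*(27-18)/27 = 900/27 ≈ 33.333 -> rounds to 33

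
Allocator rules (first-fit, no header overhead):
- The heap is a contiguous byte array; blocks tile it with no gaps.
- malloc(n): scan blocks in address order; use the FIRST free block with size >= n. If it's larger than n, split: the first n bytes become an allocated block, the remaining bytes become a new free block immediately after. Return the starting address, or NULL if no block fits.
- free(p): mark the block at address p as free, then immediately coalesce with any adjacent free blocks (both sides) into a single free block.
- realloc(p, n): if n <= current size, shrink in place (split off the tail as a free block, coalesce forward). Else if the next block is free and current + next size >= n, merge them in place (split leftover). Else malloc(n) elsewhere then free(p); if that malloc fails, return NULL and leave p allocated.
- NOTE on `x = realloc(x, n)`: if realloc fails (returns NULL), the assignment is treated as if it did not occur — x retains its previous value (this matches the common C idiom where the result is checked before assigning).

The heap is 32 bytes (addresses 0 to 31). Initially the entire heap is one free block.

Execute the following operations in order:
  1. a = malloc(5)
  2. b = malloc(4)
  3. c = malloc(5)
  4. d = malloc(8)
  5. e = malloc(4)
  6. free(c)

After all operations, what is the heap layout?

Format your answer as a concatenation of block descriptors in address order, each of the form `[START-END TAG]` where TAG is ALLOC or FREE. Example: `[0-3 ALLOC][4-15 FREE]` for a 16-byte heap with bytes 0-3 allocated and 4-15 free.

Op 1: a = malloc(5) -> a = 0; heap: [0-4 ALLOC][5-31 FREE]
Op 2: b = malloc(4) -> b = 5; heap: [0-4 ALLOC][5-8 ALLOC][9-31 FREE]
Op 3: c = malloc(5) -> c = 9; heap: [0-4 ALLOC][5-8 ALLOC][9-13 ALLOC][14-31 FREE]
Op 4: d = malloc(8) -> d = 14; heap: [0-4 ALLOC][5-8 ALLOC][9-13 ALLOC][14-21 ALLOC][22-31 FREE]
Op 5: e = malloc(4) -> e = 22; heap: [0-4 ALLOC][5-8 ALLOC][9-13 ALLOC][14-21 ALLOC][22-25 ALLOC][26-31 FREE]
Op 6: free(c) -> (freed c); heap: [0-4 ALLOC][5-8 ALLOC][9-13 FREE][14-21 ALLOC][22-25 ALLOC][26-31 FREE]

Answer: [0-4 ALLOC][5-8 ALLOC][9-13 FREE][14-21 ALLOC][22-25 ALLOC][26-31 FREE]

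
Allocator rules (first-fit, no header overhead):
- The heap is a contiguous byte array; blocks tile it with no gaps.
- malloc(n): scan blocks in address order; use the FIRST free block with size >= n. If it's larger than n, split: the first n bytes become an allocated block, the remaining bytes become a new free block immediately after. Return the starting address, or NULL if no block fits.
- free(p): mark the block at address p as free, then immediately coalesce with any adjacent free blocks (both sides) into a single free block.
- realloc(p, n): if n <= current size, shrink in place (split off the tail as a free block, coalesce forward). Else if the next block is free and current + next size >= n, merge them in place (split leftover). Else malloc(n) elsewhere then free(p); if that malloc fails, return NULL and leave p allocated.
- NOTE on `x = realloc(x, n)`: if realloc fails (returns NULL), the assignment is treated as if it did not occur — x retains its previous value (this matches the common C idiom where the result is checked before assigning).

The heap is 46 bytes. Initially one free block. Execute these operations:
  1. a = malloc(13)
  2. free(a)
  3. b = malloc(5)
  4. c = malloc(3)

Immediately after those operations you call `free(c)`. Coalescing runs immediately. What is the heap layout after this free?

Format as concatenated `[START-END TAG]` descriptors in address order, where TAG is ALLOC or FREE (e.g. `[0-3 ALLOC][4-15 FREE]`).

Answer: [0-4 ALLOC][5-45 FREE]

Derivation:
Op 1: a = malloc(13) -> a = 0; heap: [0-12 ALLOC][13-45 FREE]
Op 2: free(a) -> (freed a); heap: [0-45 FREE]
Op 3: b = malloc(5) -> b = 0; heap: [0-4 ALLOC][5-45 FREE]
Op 4: c = malloc(3) -> c = 5; heap: [0-4 ALLOC][5-7 ALLOC][8-45 FREE]
free(c): c = 5 -> block [5-7 ALLOC]; mark free, coalesce with adjacent free neighbors -> [0-4 ALLOC][5-45 FREE]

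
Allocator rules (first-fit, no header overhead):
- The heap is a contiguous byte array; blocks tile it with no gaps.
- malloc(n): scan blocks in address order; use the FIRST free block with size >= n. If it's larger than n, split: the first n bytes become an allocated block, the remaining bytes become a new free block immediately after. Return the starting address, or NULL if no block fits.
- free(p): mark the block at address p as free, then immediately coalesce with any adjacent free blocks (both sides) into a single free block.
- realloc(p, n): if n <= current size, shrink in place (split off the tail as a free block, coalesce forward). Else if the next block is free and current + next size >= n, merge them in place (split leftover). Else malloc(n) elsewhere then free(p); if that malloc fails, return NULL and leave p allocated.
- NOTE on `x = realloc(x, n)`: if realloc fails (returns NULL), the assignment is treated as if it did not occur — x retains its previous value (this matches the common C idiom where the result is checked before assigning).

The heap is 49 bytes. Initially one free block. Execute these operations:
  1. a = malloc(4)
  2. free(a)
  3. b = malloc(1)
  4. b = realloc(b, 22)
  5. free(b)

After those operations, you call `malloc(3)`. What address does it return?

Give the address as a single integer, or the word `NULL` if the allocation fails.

Op 1: a = malloc(4) -> a = 0; heap: [0-3 ALLOC][4-48 FREE]
Op 2: free(a) -> (freed a); heap: [0-48 FREE]
Op 3: b = malloc(1) -> b = 0; heap: [0-0 ALLOC][1-48 FREE]
Op 4: b = realloc(b, 22) -> b = 0; heap: [0-21 ALLOC][22-48 FREE]
Op 5: free(b) -> (freed b); heap: [0-48 FREE]
malloc(3): first-fit scan over [0-48 FREE] -> 0

Answer: 0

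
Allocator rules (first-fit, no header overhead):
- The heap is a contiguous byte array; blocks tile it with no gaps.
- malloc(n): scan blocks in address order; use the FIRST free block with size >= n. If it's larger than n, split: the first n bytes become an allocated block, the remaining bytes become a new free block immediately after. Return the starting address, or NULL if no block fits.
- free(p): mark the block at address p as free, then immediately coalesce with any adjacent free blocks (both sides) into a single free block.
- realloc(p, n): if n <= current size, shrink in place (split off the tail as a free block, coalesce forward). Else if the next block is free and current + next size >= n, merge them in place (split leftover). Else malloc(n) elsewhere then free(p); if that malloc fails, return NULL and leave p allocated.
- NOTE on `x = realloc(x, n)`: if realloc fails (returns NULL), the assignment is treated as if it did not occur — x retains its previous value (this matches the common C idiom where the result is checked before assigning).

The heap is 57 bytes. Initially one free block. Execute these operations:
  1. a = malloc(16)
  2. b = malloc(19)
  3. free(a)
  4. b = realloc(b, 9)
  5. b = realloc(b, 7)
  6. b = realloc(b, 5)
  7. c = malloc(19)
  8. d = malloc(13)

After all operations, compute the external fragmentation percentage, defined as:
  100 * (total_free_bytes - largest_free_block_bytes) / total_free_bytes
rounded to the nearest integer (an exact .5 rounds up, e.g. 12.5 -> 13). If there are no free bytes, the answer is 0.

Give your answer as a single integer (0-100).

Answer: 15

Derivation:
Op 1: a = malloc(16) -> a = 0; heap: [0-15 ALLOC][16-56 FREE]
Op 2: b = malloc(19) -> b = 16; heap: [0-15 ALLOC][16-34 ALLOC][35-56 FREE]
Op 3: free(a) -> (freed a); heap: [0-15 FREE][16-34 ALLOC][35-56 FREE]
Op 4: b = realloc(b, 9) -> b = 16; heap: [0-15 FREE][16-24 ALLOC][25-56 FREE]
Op 5: b = realloc(b, 7) -> b = 16; heap: [0-15 FREE][16-22 ALLOC][23-56 FREE]
Op 6: b = realloc(b, 5) -> b = 16; heap: [0-15 FREE][16-20 ALLOC][21-56 FREE]
Op 7: c = malloc(19) -> c = 21; heap: [0-15 FREE][16-20 ALLOC][21-39 ALLOC][40-56 FREE]
Op 8: d = malloc(13) -> d = 0; heap: [0-12 ALLOC][13-15 FREE][16-20 ALLOC][21-39 ALLOC][40-56 FREE]
Free blocks: [3 17] total_free=20 largest=17 -> 100*(20-17)/20 = 300/20 = 15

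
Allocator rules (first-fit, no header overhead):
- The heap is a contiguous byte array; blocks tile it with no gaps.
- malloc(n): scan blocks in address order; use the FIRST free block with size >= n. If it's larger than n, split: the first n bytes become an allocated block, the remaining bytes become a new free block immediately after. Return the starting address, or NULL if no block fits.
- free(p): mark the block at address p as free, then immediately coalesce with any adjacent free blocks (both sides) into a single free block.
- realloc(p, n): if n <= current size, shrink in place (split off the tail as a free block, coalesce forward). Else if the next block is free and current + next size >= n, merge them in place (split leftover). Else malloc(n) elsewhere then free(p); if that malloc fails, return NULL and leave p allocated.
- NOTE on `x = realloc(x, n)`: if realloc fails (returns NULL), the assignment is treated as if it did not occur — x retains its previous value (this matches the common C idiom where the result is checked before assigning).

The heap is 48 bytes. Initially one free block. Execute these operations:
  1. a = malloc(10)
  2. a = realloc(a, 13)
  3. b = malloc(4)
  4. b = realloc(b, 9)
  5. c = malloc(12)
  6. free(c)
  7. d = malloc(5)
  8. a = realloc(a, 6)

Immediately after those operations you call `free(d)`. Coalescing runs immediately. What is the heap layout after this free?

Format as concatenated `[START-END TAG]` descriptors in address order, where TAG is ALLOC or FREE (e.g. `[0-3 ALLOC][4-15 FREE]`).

Op 1: a = malloc(10) -> a = 0; heap: [0-9 ALLOC][10-47 FREE]
Op 2: a = realloc(a, 13) -> a = 0; heap: [0-12 ALLOC][13-47 FREE]
Op 3: b = malloc(4) -> b = 13; heap: [0-12 ALLOC][13-16 ALLOC][17-47 FREE]
Op 4: b = realloc(b, 9) -> b = 13; heap: [0-12 ALLOC][13-21 ALLOC][22-47 FREE]
Op 5: c = malloc(12) -> c = 22; heap: [0-12 ALLOC][13-21 ALLOC][22-33 ALLOC][34-47 FREE]
Op 6: free(c) -> (freed c); heap: [0-12 ALLOC][13-21 ALLOC][22-47 FREE]
Op 7: d = malloc(5) -> d = 22; heap: [0-12 ALLOC][13-21 ALLOC][22-26 ALLOC][27-47 FREE]
Op 8: a = realloc(a, 6) -> a = 0; heap: [0-5 ALLOC][6-12 FREE][13-21 ALLOC][22-26 ALLOC][27-47 FREE]
free(d): d = 22 -> block [22-26 ALLOC]; mark free, coalesce with adjacent free neighbors -> [0-5 ALLOC][6-12 FREE][13-21 ALLOC][22-47 FREE]

Answer: [0-5 ALLOC][6-12 FREE][13-21 ALLOC][22-47 FREE]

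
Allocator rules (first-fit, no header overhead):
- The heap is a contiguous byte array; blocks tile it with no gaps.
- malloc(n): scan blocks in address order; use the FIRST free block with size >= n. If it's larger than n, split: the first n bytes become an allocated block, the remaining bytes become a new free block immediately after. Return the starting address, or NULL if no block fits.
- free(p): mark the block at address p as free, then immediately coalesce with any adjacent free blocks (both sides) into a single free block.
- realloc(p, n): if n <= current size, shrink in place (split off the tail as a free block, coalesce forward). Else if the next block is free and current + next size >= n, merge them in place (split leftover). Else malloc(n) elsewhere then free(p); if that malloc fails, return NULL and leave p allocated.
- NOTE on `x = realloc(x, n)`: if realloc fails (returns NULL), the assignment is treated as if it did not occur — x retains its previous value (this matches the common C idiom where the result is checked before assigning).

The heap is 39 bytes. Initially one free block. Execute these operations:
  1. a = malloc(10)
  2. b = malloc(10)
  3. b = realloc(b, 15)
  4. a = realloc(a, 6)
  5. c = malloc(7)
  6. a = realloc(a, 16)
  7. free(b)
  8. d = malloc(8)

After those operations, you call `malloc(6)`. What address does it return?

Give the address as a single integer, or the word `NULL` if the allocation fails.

Answer: 14

Derivation:
Op 1: a = malloc(10) -> a = 0; heap: [0-9 ALLOC][10-38 FREE]
Op 2: b = malloc(10) -> b = 10; heap: [0-9 ALLOC][10-19 ALLOC][20-38 FREE]
Op 3: b = realloc(b, 15) -> b = 10; heap: [0-9 ALLOC][10-24 ALLOC][25-38 FREE]
Op 4: a = realloc(a, 6) -> a = 0; heap: [0-5 ALLOC][6-9 FREE][10-24 ALLOC][25-38 FREE]
Op 5: c = malloc(7) -> c = 25; heap: [0-5 ALLOC][6-9 FREE][10-24 ALLOC][25-31 ALLOC][32-38 FREE]
Op 6: a = realloc(a, 16) -> NULL (a unchanged); heap: [0-5 ALLOC][6-9 FREE][10-24 ALLOC][25-31 ALLOC][32-38 FREE]
Op 7: free(b) -> (freed b); heap: [0-5 ALLOC][6-24 FREE][25-31 ALLOC][32-38 FREE]
Op 8: d = malloc(8) -> d = 6; heap: [0-5 ALLOC][6-13 ALLOC][14-24 FREE][25-31 ALLOC][32-38 FREE]
malloc(6): first-fit scan over [0-5 ALLOC][6-13 ALLOC][14-24 FREE][25-31 ALLOC][32-38 FREE] -> 14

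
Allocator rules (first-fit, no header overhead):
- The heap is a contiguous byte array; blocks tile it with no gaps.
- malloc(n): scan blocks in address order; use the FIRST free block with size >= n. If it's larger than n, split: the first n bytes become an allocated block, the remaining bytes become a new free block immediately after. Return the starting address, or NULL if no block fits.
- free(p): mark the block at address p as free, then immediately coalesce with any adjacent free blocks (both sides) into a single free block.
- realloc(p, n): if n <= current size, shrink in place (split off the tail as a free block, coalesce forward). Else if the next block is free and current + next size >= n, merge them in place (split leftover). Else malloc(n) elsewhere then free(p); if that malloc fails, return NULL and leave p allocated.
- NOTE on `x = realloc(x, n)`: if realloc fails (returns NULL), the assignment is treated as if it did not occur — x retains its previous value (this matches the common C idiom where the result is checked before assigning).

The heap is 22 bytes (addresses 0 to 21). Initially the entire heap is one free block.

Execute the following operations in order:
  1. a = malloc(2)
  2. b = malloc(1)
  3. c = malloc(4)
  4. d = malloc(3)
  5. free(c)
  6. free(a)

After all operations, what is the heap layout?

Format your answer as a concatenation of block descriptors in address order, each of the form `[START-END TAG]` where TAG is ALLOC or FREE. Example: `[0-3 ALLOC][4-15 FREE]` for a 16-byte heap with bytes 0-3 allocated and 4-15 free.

Op 1: a = malloc(2) -> a = 0; heap: [0-1 ALLOC][2-21 FREE]
Op 2: b = malloc(1) -> b = 2; heap: [0-1 ALLOC][2-2 ALLOC][3-21 FREE]
Op 3: c = malloc(4) -> c = 3; heap: [0-1 ALLOC][2-2 ALLOC][3-6 ALLOC][7-21 FREE]
Op 4: d = malloc(3) -> d = 7; heap: [0-1 ALLOC][2-2 ALLOC][3-6 ALLOC][7-9 ALLOC][10-21 FREE]
Op 5: free(c) -> (freed c); heap: [0-1 ALLOC][2-2 ALLOC][3-6 FREE][7-9 ALLOC][10-21 FREE]
Op 6: free(a) -> (freed a); heap: [0-1 FREE][2-2 ALLOC][3-6 FREE][7-9 ALLOC][10-21 FREE]

Answer: [0-1 FREE][2-2 ALLOC][3-6 FREE][7-9 ALLOC][10-21 FREE]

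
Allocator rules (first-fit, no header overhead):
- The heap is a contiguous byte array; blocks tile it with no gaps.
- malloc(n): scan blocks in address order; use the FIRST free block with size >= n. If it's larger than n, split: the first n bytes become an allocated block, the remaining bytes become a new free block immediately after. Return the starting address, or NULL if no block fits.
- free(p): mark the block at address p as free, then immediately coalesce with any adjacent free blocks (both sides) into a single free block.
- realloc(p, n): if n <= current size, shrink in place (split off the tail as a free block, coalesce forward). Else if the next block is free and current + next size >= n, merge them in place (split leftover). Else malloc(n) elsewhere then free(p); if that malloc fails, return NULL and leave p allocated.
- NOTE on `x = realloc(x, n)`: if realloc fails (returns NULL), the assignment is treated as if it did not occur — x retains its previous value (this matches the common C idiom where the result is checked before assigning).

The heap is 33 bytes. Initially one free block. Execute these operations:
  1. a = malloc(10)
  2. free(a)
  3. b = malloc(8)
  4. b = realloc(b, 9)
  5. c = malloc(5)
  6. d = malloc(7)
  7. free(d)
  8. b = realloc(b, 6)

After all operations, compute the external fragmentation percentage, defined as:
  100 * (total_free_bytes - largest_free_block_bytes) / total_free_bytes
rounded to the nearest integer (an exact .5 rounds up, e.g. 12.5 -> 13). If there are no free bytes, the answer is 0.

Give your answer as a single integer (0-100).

Answer: 14

Derivation:
Op 1: a = malloc(10) -> a = 0; heap: [0-9 ALLOC][10-32 FREE]
Op 2: free(a) -> (freed a); heap: [0-32 FREE]
Op 3: b = malloc(8) -> b = 0; heap: [0-7 ALLOC][8-32 FREE]
Op 4: b = realloc(b, 9) -> b = 0; heap: [0-8 ALLOC][9-32 FREE]
Op 5: c = malloc(5) -> c = 9; heap: [0-8 ALLOC][9-13 ALLOC][14-32 FREE]
Op 6: d = malloc(7) -> d = 14; heap: [0-8 ALLOC][9-13 ALLOC][14-20 ALLOC][21-32 FREE]
Op 7: free(d) -> (freed d); heap: [0-8 ALLOC][9-13 ALLOC][14-32 FREE]
Op 8: b = realloc(b, 6) -> b = 0; heap: [0-5 ALLOC][6-8 FREE][9-13 ALLOC][14-32 FREE]
Free blocks: [3 19] total_free=22 largest=19 -> 100*(22-19)/22 = 300/22 ≈ 13.636 -> rounds to 14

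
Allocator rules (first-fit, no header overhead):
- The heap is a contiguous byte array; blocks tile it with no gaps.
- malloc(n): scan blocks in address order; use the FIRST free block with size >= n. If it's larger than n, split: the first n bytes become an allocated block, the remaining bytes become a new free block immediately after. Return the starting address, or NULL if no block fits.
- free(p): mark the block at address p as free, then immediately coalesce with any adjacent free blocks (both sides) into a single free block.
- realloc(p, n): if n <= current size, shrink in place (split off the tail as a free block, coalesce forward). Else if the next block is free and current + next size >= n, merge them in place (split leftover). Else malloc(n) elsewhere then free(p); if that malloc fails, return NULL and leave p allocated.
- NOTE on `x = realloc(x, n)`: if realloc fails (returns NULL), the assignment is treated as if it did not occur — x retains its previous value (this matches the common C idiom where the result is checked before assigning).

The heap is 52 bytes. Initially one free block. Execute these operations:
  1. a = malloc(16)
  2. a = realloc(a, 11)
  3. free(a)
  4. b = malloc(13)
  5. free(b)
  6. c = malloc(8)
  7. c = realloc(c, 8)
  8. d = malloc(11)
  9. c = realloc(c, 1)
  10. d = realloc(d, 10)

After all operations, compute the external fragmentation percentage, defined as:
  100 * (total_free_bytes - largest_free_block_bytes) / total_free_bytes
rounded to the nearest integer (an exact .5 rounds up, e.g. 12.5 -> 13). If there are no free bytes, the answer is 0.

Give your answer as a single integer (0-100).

Op 1: a = malloc(16) -> a = 0; heap: [0-15 ALLOC][16-51 FREE]
Op 2: a = realloc(a, 11) -> a = 0; heap: [0-10 ALLOC][11-51 FREE]
Op 3: free(a) -> (freed a); heap: [0-51 FREE]
Op 4: b = malloc(13) -> b = 0; heap: [0-12 ALLOC][13-51 FREE]
Op 5: free(b) -> (freed b); heap: [0-51 FREE]
Op 6: c = malloc(8) -> c = 0; heap: [0-7 ALLOC][8-51 FREE]
Op 7: c = realloc(c, 8) -> c = 0; heap: [0-7 ALLOC][8-51 FREE]
Op 8: d = malloc(11) -> d = 8; heap: [0-7 ALLOC][8-18 ALLOC][19-51 FREE]
Op 9: c = realloc(c, 1) -> c = 0; heap: [0-0 ALLOC][1-7 FREE][8-18 ALLOC][19-51 FREE]
Op 10: d = realloc(d, 10) -> d = 8; heap: [0-0 ALLOC][1-7 FREE][8-17 ALLOC][18-51 FREE]
Free blocks: [7 34] total_free=41 largest=34 -> 100*(41-34)/41 = 700/41 ≈ 17.073 -> rounds to 17

Answer: 17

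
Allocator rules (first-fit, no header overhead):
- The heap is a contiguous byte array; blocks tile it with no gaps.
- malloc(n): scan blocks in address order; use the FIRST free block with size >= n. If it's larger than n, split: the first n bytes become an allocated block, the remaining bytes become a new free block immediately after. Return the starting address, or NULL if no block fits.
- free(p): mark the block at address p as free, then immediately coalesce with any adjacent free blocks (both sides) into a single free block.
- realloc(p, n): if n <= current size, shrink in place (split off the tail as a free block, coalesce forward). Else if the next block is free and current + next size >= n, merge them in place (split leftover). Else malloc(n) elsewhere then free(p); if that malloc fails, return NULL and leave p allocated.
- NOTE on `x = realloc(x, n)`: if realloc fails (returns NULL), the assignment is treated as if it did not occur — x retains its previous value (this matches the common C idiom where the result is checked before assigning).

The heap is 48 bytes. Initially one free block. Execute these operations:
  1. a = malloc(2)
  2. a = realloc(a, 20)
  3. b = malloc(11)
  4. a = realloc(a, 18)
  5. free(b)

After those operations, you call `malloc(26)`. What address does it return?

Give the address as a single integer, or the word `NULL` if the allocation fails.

Op 1: a = malloc(2) -> a = 0; heap: [0-1 ALLOC][2-47 FREE]
Op 2: a = realloc(a, 20) -> a = 0; heap: [0-19 ALLOC][20-47 FREE]
Op 3: b = malloc(11) -> b = 20; heap: [0-19 ALLOC][20-30 ALLOC][31-47 FREE]
Op 4: a = realloc(a, 18) -> a = 0; heap: [0-17 ALLOC][18-19 FREE][20-30 ALLOC][31-47 FREE]
Op 5: free(b) -> (freed b); heap: [0-17 ALLOC][18-47 FREE]
malloc(26): first-fit scan over [0-17 ALLOC][18-47 FREE] -> 18

Answer: 18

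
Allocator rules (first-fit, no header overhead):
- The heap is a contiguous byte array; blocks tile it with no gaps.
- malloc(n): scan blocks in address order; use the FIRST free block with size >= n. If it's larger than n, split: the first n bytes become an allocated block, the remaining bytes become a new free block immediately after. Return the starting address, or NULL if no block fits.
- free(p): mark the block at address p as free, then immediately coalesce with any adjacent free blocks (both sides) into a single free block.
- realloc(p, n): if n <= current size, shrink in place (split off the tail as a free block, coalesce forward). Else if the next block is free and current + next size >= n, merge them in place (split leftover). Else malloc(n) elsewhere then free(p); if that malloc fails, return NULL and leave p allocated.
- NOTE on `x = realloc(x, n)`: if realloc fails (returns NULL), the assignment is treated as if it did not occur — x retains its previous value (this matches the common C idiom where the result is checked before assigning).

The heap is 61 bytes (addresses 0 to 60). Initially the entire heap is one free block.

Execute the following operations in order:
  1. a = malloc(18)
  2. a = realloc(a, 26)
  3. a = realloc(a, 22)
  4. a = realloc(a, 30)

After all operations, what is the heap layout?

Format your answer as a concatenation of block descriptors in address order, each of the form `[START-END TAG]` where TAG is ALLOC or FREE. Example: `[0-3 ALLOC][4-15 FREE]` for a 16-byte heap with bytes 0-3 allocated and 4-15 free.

Answer: [0-29 ALLOC][30-60 FREE]

Derivation:
Op 1: a = malloc(18) -> a = 0; heap: [0-17 ALLOC][18-60 FREE]
Op 2: a = realloc(a, 26) -> a = 0; heap: [0-25 ALLOC][26-60 FREE]
Op 3: a = realloc(a, 22) -> a = 0; heap: [0-21 ALLOC][22-60 FREE]
Op 4: a = realloc(a, 30) -> a = 0; heap: [0-29 ALLOC][30-60 FREE]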